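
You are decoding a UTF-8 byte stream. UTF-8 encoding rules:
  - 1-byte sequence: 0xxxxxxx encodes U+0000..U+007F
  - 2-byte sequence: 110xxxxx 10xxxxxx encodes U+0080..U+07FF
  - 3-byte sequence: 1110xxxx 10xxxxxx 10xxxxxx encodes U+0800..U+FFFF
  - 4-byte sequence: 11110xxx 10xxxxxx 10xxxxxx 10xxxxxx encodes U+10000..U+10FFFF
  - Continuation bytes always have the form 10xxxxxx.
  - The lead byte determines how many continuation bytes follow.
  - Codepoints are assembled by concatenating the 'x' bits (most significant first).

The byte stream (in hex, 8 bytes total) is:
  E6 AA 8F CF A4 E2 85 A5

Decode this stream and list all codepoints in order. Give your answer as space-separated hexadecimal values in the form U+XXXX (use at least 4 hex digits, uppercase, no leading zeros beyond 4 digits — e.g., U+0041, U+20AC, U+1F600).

Answer: U+6A8F U+03E4 U+2165

Derivation:
Byte[0]=E6: 3-byte lead, need 2 cont bytes. acc=0x6
Byte[1]=AA: continuation. acc=(acc<<6)|0x2A=0x1AA
Byte[2]=8F: continuation. acc=(acc<<6)|0x0F=0x6A8F
Completed: cp=U+6A8F (starts at byte 0)
Byte[3]=CF: 2-byte lead, need 1 cont bytes. acc=0xF
Byte[4]=A4: continuation. acc=(acc<<6)|0x24=0x3E4
Completed: cp=U+03E4 (starts at byte 3)
Byte[5]=E2: 3-byte lead, need 2 cont bytes. acc=0x2
Byte[6]=85: continuation. acc=(acc<<6)|0x05=0x85
Byte[7]=A5: continuation. acc=(acc<<6)|0x25=0x2165
Completed: cp=U+2165 (starts at byte 5)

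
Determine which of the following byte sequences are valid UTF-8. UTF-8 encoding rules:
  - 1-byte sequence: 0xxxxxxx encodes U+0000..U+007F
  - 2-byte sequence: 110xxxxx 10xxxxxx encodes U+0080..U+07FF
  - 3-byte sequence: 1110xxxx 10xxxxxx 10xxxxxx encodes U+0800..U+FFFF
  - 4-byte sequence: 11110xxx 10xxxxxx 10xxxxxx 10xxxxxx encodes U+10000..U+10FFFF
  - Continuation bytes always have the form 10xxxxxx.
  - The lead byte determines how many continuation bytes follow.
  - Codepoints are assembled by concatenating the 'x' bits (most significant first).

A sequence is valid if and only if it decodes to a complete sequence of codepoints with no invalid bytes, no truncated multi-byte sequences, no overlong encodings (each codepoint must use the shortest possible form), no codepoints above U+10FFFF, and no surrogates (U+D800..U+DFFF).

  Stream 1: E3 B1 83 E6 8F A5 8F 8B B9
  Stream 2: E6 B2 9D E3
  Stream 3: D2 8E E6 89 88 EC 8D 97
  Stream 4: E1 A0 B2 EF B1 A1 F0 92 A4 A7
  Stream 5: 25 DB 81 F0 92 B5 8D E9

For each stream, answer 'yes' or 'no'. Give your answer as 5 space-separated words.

Answer: no no yes yes no

Derivation:
Stream 1: error at byte offset 6. INVALID
Stream 2: error at byte offset 4. INVALID
Stream 3: decodes cleanly. VALID
Stream 4: decodes cleanly. VALID
Stream 5: error at byte offset 8. INVALID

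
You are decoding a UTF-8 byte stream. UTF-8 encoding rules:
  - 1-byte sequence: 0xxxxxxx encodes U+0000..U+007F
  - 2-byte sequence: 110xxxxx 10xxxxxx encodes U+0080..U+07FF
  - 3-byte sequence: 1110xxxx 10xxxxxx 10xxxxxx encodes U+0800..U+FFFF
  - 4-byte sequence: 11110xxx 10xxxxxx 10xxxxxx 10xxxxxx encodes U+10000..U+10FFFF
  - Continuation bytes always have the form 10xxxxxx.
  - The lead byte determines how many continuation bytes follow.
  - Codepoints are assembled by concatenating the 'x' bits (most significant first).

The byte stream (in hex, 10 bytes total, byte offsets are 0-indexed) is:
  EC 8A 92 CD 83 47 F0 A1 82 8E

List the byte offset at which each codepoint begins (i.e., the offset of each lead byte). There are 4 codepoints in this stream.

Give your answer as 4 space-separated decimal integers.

Byte[0]=EC: 3-byte lead, need 2 cont bytes. acc=0xC
Byte[1]=8A: continuation. acc=(acc<<6)|0x0A=0x30A
Byte[2]=92: continuation. acc=(acc<<6)|0x12=0xC292
Completed: cp=U+C292 (starts at byte 0)
Byte[3]=CD: 2-byte lead, need 1 cont bytes. acc=0xD
Byte[4]=83: continuation. acc=(acc<<6)|0x03=0x343
Completed: cp=U+0343 (starts at byte 3)
Byte[5]=47: 1-byte ASCII. cp=U+0047
Byte[6]=F0: 4-byte lead, need 3 cont bytes. acc=0x0
Byte[7]=A1: continuation. acc=(acc<<6)|0x21=0x21
Byte[8]=82: continuation. acc=(acc<<6)|0x02=0x842
Byte[9]=8E: continuation. acc=(acc<<6)|0x0E=0x2108E
Completed: cp=U+2108E (starts at byte 6)

Answer: 0 3 5 6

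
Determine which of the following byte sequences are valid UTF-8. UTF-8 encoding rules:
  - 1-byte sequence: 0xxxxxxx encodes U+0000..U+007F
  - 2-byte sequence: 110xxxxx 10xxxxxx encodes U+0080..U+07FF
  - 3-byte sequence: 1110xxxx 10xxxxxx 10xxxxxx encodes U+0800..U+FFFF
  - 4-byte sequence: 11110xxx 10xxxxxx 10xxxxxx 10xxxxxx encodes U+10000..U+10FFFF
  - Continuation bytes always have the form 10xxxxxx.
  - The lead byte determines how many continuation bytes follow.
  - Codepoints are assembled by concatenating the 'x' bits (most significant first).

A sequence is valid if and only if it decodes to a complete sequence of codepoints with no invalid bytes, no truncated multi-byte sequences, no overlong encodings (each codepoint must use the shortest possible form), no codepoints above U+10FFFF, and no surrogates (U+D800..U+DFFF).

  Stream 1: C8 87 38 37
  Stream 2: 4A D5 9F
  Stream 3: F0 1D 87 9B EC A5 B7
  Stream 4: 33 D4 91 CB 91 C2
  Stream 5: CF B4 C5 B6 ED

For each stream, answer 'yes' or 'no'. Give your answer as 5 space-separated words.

Answer: yes yes no no no

Derivation:
Stream 1: decodes cleanly. VALID
Stream 2: decodes cleanly. VALID
Stream 3: error at byte offset 1. INVALID
Stream 4: error at byte offset 6. INVALID
Stream 5: error at byte offset 5. INVALID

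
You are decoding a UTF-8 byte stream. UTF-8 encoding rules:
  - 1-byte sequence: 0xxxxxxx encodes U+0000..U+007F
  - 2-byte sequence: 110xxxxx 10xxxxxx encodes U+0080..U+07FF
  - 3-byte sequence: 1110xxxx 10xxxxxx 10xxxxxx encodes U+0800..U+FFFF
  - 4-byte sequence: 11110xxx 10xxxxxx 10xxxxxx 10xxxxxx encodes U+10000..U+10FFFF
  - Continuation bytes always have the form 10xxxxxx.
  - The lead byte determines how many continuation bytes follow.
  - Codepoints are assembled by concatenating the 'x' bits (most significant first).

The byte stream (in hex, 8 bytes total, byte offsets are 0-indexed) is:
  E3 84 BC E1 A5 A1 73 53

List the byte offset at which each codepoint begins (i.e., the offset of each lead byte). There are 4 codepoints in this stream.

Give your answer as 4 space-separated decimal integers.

Byte[0]=E3: 3-byte lead, need 2 cont bytes. acc=0x3
Byte[1]=84: continuation. acc=(acc<<6)|0x04=0xC4
Byte[2]=BC: continuation. acc=(acc<<6)|0x3C=0x313C
Completed: cp=U+313C (starts at byte 0)
Byte[3]=E1: 3-byte lead, need 2 cont bytes. acc=0x1
Byte[4]=A5: continuation. acc=(acc<<6)|0x25=0x65
Byte[5]=A1: continuation. acc=(acc<<6)|0x21=0x1961
Completed: cp=U+1961 (starts at byte 3)
Byte[6]=73: 1-byte ASCII. cp=U+0073
Byte[7]=53: 1-byte ASCII. cp=U+0053

Answer: 0 3 6 7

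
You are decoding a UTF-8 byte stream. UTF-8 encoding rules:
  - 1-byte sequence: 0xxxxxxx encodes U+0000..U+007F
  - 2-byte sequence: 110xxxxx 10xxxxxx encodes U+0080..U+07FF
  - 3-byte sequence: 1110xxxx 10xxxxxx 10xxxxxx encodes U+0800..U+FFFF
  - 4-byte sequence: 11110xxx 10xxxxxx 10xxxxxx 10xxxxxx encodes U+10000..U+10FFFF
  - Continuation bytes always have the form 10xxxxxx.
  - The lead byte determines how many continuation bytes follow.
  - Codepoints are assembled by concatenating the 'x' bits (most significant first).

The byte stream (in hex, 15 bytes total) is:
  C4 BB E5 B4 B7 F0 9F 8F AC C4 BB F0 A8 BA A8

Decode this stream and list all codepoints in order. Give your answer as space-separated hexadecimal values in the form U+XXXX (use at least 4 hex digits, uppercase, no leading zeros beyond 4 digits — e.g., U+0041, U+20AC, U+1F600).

Byte[0]=C4: 2-byte lead, need 1 cont bytes. acc=0x4
Byte[1]=BB: continuation. acc=(acc<<6)|0x3B=0x13B
Completed: cp=U+013B (starts at byte 0)
Byte[2]=E5: 3-byte lead, need 2 cont bytes. acc=0x5
Byte[3]=B4: continuation. acc=(acc<<6)|0x34=0x174
Byte[4]=B7: continuation. acc=(acc<<6)|0x37=0x5D37
Completed: cp=U+5D37 (starts at byte 2)
Byte[5]=F0: 4-byte lead, need 3 cont bytes. acc=0x0
Byte[6]=9F: continuation. acc=(acc<<6)|0x1F=0x1F
Byte[7]=8F: continuation. acc=(acc<<6)|0x0F=0x7CF
Byte[8]=AC: continuation. acc=(acc<<6)|0x2C=0x1F3EC
Completed: cp=U+1F3EC (starts at byte 5)
Byte[9]=C4: 2-byte lead, need 1 cont bytes. acc=0x4
Byte[10]=BB: continuation. acc=(acc<<6)|0x3B=0x13B
Completed: cp=U+013B (starts at byte 9)
Byte[11]=F0: 4-byte lead, need 3 cont bytes. acc=0x0
Byte[12]=A8: continuation. acc=(acc<<6)|0x28=0x28
Byte[13]=BA: continuation. acc=(acc<<6)|0x3A=0xA3A
Byte[14]=A8: continuation. acc=(acc<<6)|0x28=0x28EA8
Completed: cp=U+28EA8 (starts at byte 11)

Answer: U+013B U+5D37 U+1F3EC U+013B U+28EA8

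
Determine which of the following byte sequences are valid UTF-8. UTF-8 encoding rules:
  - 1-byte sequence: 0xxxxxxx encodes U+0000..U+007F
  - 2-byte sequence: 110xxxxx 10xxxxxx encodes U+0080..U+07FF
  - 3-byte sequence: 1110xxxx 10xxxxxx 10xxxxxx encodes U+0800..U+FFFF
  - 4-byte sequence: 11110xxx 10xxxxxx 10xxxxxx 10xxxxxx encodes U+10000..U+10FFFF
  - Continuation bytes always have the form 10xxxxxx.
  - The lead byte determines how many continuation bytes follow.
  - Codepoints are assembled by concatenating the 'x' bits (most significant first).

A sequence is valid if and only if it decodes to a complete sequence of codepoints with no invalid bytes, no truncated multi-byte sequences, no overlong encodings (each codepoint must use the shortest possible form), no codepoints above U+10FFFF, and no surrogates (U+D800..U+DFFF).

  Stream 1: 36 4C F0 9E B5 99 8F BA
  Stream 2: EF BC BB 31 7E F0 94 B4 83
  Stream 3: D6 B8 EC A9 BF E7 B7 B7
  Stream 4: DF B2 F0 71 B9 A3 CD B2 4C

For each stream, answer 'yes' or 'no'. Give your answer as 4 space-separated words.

Stream 1: error at byte offset 6. INVALID
Stream 2: decodes cleanly. VALID
Stream 3: decodes cleanly. VALID
Stream 4: error at byte offset 3. INVALID

Answer: no yes yes no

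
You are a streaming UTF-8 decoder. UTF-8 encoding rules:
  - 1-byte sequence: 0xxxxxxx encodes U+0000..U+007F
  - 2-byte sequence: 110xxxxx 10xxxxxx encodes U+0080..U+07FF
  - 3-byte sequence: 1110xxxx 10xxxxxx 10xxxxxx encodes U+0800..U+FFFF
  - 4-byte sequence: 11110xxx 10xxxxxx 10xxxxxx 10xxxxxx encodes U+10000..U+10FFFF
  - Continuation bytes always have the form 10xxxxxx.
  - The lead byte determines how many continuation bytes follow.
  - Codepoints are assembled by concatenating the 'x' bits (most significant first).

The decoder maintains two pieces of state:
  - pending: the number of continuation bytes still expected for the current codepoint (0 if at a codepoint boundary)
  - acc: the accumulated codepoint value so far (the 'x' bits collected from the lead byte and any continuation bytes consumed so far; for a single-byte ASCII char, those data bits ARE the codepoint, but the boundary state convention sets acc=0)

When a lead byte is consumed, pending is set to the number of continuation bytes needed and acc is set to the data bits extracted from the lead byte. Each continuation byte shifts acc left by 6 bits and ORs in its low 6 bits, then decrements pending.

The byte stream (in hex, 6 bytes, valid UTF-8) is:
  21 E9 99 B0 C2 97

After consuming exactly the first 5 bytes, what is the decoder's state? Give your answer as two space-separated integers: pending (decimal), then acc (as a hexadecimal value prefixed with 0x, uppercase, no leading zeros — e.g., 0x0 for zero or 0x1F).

Answer: 1 0x2

Derivation:
Byte[0]=21: 1-byte. pending=0, acc=0x0
Byte[1]=E9: 3-byte lead. pending=2, acc=0x9
Byte[2]=99: continuation. acc=(acc<<6)|0x19=0x259, pending=1
Byte[3]=B0: continuation. acc=(acc<<6)|0x30=0x9670, pending=0
Byte[4]=C2: 2-byte lead. pending=1, acc=0x2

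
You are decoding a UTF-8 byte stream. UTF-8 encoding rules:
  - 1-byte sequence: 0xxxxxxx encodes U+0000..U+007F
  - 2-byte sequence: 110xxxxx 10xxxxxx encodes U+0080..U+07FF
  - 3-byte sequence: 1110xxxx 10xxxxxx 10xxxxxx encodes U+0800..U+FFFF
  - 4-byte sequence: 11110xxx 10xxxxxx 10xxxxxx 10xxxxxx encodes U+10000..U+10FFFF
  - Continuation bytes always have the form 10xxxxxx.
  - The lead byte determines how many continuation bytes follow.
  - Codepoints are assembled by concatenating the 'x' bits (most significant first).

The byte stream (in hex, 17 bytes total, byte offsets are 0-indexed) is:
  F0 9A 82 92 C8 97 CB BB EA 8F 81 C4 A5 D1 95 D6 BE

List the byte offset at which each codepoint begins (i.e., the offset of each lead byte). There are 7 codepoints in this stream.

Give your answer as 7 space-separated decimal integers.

Byte[0]=F0: 4-byte lead, need 3 cont bytes. acc=0x0
Byte[1]=9A: continuation. acc=(acc<<6)|0x1A=0x1A
Byte[2]=82: continuation. acc=(acc<<6)|0x02=0x682
Byte[3]=92: continuation. acc=(acc<<6)|0x12=0x1A092
Completed: cp=U+1A092 (starts at byte 0)
Byte[4]=C8: 2-byte lead, need 1 cont bytes. acc=0x8
Byte[5]=97: continuation. acc=(acc<<6)|0x17=0x217
Completed: cp=U+0217 (starts at byte 4)
Byte[6]=CB: 2-byte lead, need 1 cont bytes. acc=0xB
Byte[7]=BB: continuation. acc=(acc<<6)|0x3B=0x2FB
Completed: cp=U+02FB (starts at byte 6)
Byte[8]=EA: 3-byte lead, need 2 cont bytes. acc=0xA
Byte[9]=8F: continuation. acc=(acc<<6)|0x0F=0x28F
Byte[10]=81: continuation. acc=(acc<<6)|0x01=0xA3C1
Completed: cp=U+A3C1 (starts at byte 8)
Byte[11]=C4: 2-byte lead, need 1 cont bytes. acc=0x4
Byte[12]=A5: continuation. acc=(acc<<6)|0x25=0x125
Completed: cp=U+0125 (starts at byte 11)
Byte[13]=D1: 2-byte lead, need 1 cont bytes. acc=0x11
Byte[14]=95: continuation. acc=(acc<<6)|0x15=0x455
Completed: cp=U+0455 (starts at byte 13)
Byte[15]=D6: 2-byte lead, need 1 cont bytes. acc=0x16
Byte[16]=BE: continuation. acc=(acc<<6)|0x3E=0x5BE
Completed: cp=U+05BE (starts at byte 15)

Answer: 0 4 6 8 11 13 15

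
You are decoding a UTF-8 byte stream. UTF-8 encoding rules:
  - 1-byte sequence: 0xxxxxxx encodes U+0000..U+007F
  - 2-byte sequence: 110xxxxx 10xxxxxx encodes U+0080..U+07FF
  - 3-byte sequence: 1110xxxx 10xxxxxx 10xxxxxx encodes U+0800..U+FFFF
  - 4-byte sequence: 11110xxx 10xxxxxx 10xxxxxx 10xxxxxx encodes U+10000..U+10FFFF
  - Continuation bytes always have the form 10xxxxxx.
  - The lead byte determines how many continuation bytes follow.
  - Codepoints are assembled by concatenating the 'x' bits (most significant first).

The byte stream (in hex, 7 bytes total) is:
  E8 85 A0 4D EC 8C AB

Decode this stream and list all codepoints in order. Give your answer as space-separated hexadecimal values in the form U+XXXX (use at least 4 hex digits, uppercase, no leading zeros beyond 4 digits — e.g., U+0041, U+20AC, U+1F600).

Answer: U+8160 U+004D U+C32B

Derivation:
Byte[0]=E8: 3-byte lead, need 2 cont bytes. acc=0x8
Byte[1]=85: continuation. acc=(acc<<6)|0x05=0x205
Byte[2]=A0: continuation. acc=(acc<<6)|0x20=0x8160
Completed: cp=U+8160 (starts at byte 0)
Byte[3]=4D: 1-byte ASCII. cp=U+004D
Byte[4]=EC: 3-byte lead, need 2 cont bytes. acc=0xC
Byte[5]=8C: continuation. acc=(acc<<6)|0x0C=0x30C
Byte[6]=AB: continuation. acc=(acc<<6)|0x2B=0xC32B
Completed: cp=U+C32B (starts at byte 4)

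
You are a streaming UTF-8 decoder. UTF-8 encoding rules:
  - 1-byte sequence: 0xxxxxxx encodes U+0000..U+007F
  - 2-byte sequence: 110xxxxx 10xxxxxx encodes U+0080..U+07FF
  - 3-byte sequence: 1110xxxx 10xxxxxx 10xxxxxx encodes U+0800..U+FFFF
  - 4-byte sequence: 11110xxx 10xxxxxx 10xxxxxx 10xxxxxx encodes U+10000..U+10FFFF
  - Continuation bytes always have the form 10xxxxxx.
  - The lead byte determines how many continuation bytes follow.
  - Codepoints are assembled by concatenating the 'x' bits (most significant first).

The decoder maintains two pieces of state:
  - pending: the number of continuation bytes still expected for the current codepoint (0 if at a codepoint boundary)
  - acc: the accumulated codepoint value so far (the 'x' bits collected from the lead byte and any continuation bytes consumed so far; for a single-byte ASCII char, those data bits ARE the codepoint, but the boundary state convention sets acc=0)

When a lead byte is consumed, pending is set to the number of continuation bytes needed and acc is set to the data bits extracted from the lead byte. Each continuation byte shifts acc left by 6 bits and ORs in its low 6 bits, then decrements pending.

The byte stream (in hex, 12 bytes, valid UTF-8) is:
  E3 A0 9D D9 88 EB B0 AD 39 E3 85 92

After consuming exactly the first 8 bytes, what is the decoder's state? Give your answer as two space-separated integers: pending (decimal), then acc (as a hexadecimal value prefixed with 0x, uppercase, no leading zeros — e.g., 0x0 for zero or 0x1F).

Byte[0]=E3: 3-byte lead. pending=2, acc=0x3
Byte[1]=A0: continuation. acc=(acc<<6)|0x20=0xE0, pending=1
Byte[2]=9D: continuation. acc=(acc<<6)|0x1D=0x381D, pending=0
Byte[3]=D9: 2-byte lead. pending=1, acc=0x19
Byte[4]=88: continuation. acc=(acc<<6)|0x08=0x648, pending=0
Byte[5]=EB: 3-byte lead. pending=2, acc=0xB
Byte[6]=B0: continuation. acc=(acc<<6)|0x30=0x2F0, pending=1
Byte[7]=AD: continuation. acc=(acc<<6)|0x2D=0xBC2D, pending=0

Answer: 0 0xBC2D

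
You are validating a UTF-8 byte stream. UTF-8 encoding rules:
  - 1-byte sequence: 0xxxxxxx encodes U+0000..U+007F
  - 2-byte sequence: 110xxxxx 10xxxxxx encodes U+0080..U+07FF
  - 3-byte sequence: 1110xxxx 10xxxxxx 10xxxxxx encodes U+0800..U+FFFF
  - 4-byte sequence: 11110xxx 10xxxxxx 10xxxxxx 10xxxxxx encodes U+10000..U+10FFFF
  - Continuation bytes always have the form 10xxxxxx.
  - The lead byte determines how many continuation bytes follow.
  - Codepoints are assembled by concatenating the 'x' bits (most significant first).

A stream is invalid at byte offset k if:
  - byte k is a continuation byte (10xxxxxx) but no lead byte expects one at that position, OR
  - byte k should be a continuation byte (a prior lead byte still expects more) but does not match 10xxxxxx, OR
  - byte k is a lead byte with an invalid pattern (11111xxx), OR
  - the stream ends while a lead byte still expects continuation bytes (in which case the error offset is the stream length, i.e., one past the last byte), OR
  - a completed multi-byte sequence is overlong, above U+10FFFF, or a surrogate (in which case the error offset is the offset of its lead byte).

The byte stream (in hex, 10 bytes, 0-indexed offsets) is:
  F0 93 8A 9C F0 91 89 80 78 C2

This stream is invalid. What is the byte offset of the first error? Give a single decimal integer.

Byte[0]=F0: 4-byte lead, need 3 cont bytes. acc=0x0
Byte[1]=93: continuation. acc=(acc<<6)|0x13=0x13
Byte[2]=8A: continuation. acc=(acc<<6)|0x0A=0x4CA
Byte[3]=9C: continuation. acc=(acc<<6)|0x1C=0x1329C
Completed: cp=U+1329C (starts at byte 0)
Byte[4]=F0: 4-byte lead, need 3 cont bytes. acc=0x0
Byte[5]=91: continuation. acc=(acc<<6)|0x11=0x11
Byte[6]=89: continuation. acc=(acc<<6)|0x09=0x449
Byte[7]=80: continuation. acc=(acc<<6)|0x00=0x11240
Completed: cp=U+11240 (starts at byte 4)
Byte[8]=78: 1-byte ASCII. cp=U+0078
Byte[9]=C2: 2-byte lead, need 1 cont bytes. acc=0x2
Byte[10]: stream ended, expected continuation. INVALID

Answer: 10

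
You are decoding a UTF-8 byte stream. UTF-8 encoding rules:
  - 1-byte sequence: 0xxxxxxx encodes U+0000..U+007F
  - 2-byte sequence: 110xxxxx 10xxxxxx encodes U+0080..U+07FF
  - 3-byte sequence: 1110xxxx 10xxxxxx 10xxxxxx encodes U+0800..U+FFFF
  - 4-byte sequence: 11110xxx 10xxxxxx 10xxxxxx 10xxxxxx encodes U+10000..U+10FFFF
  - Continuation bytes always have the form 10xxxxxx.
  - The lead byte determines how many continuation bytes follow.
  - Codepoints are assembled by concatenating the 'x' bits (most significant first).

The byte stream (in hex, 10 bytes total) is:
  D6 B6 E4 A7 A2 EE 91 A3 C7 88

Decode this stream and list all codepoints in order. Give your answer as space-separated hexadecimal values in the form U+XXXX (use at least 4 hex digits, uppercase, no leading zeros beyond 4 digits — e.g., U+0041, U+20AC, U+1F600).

Byte[0]=D6: 2-byte lead, need 1 cont bytes. acc=0x16
Byte[1]=B6: continuation. acc=(acc<<6)|0x36=0x5B6
Completed: cp=U+05B6 (starts at byte 0)
Byte[2]=E4: 3-byte lead, need 2 cont bytes. acc=0x4
Byte[3]=A7: continuation. acc=(acc<<6)|0x27=0x127
Byte[4]=A2: continuation. acc=(acc<<6)|0x22=0x49E2
Completed: cp=U+49E2 (starts at byte 2)
Byte[5]=EE: 3-byte lead, need 2 cont bytes. acc=0xE
Byte[6]=91: continuation. acc=(acc<<6)|0x11=0x391
Byte[7]=A3: continuation. acc=(acc<<6)|0x23=0xE463
Completed: cp=U+E463 (starts at byte 5)
Byte[8]=C7: 2-byte lead, need 1 cont bytes. acc=0x7
Byte[9]=88: continuation. acc=(acc<<6)|0x08=0x1C8
Completed: cp=U+01C8 (starts at byte 8)

Answer: U+05B6 U+49E2 U+E463 U+01C8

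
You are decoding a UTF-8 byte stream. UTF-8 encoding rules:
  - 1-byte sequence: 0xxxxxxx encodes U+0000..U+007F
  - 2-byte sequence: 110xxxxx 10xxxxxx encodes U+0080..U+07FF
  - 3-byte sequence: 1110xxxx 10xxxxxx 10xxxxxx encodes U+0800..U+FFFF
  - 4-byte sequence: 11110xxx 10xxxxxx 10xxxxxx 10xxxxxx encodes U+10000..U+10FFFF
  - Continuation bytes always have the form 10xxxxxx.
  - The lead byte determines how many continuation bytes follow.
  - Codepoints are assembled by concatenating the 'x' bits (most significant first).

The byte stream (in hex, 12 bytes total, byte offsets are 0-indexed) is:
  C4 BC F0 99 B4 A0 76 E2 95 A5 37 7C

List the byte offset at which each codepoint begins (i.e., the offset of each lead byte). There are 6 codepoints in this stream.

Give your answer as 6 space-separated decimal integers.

Answer: 0 2 6 7 10 11

Derivation:
Byte[0]=C4: 2-byte lead, need 1 cont bytes. acc=0x4
Byte[1]=BC: continuation. acc=(acc<<6)|0x3C=0x13C
Completed: cp=U+013C (starts at byte 0)
Byte[2]=F0: 4-byte lead, need 3 cont bytes. acc=0x0
Byte[3]=99: continuation. acc=(acc<<6)|0x19=0x19
Byte[4]=B4: continuation. acc=(acc<<6)|0x34=0x674
Byte[5]=A0: continuation. acc=(acc<<6)|0x20=0x19D20
Completed: cp=U+19D20 (starts at byte 2)
Byte[6]=76: 1-byte ASCII. cp=U+0076
Byte[7]=E2: 3-byte lead, need 2 cont bytes. acc=0x2
Byte[8]=95: continuation. acc=(acc<<6)|0x15=0x95
Byte[9]=A5: continuation. acc=(acc<<6)|0x25=0x2565
Completed: cp=U+2565 (starts at byte 7)
Byte[10]=37: 1-byte ASCII. cp=U+0037
Byte[11]=7C: 1-byte ASCII. cp=U+007C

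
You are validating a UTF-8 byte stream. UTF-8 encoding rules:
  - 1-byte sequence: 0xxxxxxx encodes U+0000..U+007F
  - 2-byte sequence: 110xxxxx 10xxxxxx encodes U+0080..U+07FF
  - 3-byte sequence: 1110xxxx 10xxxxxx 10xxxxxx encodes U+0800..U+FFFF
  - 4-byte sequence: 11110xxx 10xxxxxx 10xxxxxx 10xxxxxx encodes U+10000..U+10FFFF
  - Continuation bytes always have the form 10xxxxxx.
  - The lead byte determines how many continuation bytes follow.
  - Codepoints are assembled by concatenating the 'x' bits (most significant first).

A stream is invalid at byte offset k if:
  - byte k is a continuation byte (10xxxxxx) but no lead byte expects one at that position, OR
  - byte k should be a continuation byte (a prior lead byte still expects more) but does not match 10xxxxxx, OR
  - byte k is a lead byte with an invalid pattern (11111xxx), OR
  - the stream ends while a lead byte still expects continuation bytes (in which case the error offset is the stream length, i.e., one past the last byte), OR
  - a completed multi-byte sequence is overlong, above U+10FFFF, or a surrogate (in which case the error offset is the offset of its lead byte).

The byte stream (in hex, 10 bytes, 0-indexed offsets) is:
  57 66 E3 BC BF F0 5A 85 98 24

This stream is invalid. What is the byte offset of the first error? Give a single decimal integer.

Byte[0]=57: 1-byte ASCII. cp=U+0057
Byte[1]=66: 1-byte ASCII. cp=U+0066
Byte[2]=E3: 3-byte lead, need 2 cont bytes. acc=0x3
Byte[3]=BC: continuation. acc=(acc<<6)|0x3C=0xFC
Byte[4]=BF: continuation. acc=(acc<<6)|0x3F=0x3F3F
Completed: cp=U+3F3F (starts at byte 2)
Byte[5]=F0: 4-byte lead, need 3 cont bytes. acc=0x0
Byte[6]=5A: expected 10xxxxxx continuation. INVALID

Answer: 6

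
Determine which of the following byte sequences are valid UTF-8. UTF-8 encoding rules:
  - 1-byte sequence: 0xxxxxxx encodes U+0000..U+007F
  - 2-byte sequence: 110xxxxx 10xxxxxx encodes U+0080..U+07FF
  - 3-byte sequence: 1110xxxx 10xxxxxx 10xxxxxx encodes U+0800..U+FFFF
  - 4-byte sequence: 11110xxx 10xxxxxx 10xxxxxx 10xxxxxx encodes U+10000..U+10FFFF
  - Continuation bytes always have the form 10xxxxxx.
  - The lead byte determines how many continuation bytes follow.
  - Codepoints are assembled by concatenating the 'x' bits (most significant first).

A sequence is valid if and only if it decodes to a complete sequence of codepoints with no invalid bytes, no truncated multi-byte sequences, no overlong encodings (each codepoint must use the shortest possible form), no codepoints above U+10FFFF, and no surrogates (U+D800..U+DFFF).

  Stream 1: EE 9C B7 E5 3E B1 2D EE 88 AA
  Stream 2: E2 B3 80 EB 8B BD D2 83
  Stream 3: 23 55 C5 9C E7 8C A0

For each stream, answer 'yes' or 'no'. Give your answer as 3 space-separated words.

Stream 1: error at byte offset 4. INVALID
Stream 2: decodes cleanly. VALID
Stream 3: decodes cleanly. VALID

Answer: no yes yes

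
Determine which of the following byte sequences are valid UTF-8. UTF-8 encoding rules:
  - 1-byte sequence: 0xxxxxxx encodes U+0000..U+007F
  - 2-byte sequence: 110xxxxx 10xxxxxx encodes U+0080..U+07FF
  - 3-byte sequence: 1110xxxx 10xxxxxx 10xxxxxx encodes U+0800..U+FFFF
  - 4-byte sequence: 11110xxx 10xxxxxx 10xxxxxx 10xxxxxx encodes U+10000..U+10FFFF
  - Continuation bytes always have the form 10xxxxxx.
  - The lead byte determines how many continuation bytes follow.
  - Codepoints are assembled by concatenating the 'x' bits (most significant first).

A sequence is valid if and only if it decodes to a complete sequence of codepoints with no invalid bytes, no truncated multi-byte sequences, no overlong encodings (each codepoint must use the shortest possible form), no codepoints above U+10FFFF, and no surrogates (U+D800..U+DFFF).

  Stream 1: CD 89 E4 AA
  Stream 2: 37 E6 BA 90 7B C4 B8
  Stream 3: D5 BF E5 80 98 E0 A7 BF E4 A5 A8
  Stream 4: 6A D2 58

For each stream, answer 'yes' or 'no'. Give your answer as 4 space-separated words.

Answer: no yes yes no

Derivation:
Stream 1: error at byte offset 4. INVALID
Stream 2: decodes cleanly. VALID
Stream 3: decodes cleanly. VALID
Stream 4: error at byte offset 2. INVALID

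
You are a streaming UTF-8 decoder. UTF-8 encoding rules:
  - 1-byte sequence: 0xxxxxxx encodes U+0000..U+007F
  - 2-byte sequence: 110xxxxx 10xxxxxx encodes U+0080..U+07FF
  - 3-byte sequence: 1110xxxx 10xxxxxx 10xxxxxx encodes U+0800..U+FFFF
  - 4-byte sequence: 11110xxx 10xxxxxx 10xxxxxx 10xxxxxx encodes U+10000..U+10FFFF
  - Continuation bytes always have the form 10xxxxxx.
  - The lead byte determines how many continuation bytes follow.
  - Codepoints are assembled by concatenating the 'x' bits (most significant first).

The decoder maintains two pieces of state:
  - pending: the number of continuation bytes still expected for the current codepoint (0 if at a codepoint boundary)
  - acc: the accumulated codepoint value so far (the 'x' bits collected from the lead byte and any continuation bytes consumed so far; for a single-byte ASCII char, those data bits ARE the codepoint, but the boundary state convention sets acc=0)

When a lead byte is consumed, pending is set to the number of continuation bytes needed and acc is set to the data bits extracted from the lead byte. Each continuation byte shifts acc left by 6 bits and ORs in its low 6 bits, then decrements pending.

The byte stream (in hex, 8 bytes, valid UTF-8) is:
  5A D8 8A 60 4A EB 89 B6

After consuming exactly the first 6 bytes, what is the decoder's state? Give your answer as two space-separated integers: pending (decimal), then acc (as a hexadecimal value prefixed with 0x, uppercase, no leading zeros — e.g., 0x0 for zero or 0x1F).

Byte[0]=5A: 1-byte. pending=0, acc=0x0
Byte[1]=D8: 2-byte lead. pending=1, acc=0x18
Byte[2]=8A: continuation. acc=(acc<<6)|0x0A=0x60A, pending=0
Byte[3]=60: 1-byte. pending=0, acc=0x0
Byte[4]=4A: 1-byte. pending=0, acc=0x0
Byte[5]=EB: 3-byte lead. pending=2, acc=0xB

Answer: 2 0xB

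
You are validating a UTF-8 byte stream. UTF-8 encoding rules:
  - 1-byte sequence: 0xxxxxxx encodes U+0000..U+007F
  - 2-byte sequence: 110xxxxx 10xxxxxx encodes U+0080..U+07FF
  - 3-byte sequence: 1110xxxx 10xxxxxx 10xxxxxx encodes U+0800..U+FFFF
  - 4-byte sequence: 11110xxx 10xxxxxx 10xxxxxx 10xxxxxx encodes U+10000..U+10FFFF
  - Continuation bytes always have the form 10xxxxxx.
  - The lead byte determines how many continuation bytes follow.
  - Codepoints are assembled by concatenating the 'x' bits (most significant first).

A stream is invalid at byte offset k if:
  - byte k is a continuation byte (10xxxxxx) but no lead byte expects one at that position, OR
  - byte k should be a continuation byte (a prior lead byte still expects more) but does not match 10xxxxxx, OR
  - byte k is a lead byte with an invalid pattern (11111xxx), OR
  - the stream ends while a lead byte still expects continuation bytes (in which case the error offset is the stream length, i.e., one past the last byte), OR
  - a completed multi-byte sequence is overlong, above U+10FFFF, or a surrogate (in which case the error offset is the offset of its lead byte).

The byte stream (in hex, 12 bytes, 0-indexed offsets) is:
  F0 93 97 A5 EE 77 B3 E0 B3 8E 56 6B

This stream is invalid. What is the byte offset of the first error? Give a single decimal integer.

Byte[0]=F0: 4-byte lead, need 3 cont bytes. acc=0x0
Byte[1]=93: continuation. acc=(acc<<6)|0x13=0x13
Byte[2]=97: continuation. acc=(acc<<6)|0x17=0x4D7
Byte[3]=A5: continuation. acc=(acc<<6)|0x25=0x135E5
Completed: cp=U+135E5 (starts at byte 0)
Byte[4]=EE: 3-byte lead, need 2 cont bytes. acc=0xE
Byte[5]=77: expected 10xxxxxx continuation. INVALID

Answer: 5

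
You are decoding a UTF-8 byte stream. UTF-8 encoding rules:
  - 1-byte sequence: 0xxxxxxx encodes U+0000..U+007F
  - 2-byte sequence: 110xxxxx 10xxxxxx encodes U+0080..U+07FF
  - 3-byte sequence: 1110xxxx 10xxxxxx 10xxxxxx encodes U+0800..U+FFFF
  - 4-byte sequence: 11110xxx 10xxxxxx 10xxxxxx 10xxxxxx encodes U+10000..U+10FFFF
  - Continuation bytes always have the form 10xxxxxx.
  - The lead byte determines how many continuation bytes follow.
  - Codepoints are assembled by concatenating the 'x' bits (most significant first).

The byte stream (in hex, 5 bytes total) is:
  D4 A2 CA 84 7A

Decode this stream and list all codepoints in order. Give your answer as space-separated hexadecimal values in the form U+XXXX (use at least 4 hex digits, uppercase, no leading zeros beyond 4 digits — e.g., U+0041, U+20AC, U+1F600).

Byte[0]=D4: 2-byte lead, need 1 cont bytes. acc=0x14
Byte[1]=A2: continuation. acc=(acc<<6)|0x22=0x522
Completed: cp=U+0522 (starts at byte 0)
Byte[2]=CA: 2-byte lead, need 1 cont bytes. acc=0xA
Byte[3]=84: continuation. acc=(acc<<6)|0x04=0x284
Completed: cp=U+0284 (starts at byte 2)
Byte[4]=7A: 1-byte ASCII. cp=U+007A

Answer: U+0522 U+0284 U+007A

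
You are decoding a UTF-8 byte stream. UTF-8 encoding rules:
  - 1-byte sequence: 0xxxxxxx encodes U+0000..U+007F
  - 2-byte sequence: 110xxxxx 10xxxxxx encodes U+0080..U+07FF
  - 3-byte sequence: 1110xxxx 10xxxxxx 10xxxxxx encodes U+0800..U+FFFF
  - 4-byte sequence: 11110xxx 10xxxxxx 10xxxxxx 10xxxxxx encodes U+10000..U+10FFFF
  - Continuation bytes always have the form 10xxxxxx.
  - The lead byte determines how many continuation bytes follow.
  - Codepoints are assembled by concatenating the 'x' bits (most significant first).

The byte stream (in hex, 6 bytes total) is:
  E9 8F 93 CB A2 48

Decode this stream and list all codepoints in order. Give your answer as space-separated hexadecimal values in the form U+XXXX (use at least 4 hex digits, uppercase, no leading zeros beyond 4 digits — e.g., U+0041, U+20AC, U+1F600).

Byte[0]=E9: 3-byte lead, need 2 cont bytes. acc=0x9
Byte[1]=8F: continuation. acc=(acc<<6)|0x0F=0x24F
Byte[2]=93: continuation. acc=(acc<<6)|0x13=0x93D3
Completed: cp=U+93D3 (starts at byte 0)
Byte[3]=CB: 2-byte lead, need 1 cont bytes. acc=0xB
Byte[4]=A2: continuation. acc=(acc<<6)|0x22=0x2E2
Completed: cp=U+02E2 (starts at byte 3)
Byte[5]=48: 1-byte ASCII. cp=U+0048

Answer: U+93D3 U+02E2 U+0048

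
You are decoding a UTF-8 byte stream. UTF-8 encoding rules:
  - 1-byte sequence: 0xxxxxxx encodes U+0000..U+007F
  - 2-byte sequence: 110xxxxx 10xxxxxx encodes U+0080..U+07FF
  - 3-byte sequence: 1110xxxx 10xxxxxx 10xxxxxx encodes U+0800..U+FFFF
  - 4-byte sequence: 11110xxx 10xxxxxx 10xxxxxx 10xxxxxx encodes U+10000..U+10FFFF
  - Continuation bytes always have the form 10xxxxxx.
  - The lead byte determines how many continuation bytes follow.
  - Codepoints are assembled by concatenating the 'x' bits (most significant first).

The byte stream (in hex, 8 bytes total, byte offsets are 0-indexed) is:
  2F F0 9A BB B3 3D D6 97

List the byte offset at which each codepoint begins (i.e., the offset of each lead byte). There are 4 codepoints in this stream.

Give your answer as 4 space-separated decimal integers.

Byte[0]=2F: 1-byte ASCII. cp=U+002F
Byte[1]=F0: 4-byte lead, need 3 cont bytes. acc=0x0
Byte[2]=9A: continuation. acc=(acc<<6)|0x1A=0x1A
Byte[3]=BB: continuation. acc=(acc<<6)|0x3B=0x6BB
Byte[4]=B3: continuation. acc=(acc<<6)|0x33=0x1AEF3
Completed: cp=U+1AEF3 (starts at byte 1)
Byte[5]=3D: 1-byte ASCII. cp=U+003D
Byte[6]=D6: 2-byte lead, need 1 cont bytes. acc=0x16
Byte[7]=97: continuation. acc=(acc<<6)|0x17=0x597
Completed: cp=U+0597 (starts at byte 6)

Answer: 0 1 5 6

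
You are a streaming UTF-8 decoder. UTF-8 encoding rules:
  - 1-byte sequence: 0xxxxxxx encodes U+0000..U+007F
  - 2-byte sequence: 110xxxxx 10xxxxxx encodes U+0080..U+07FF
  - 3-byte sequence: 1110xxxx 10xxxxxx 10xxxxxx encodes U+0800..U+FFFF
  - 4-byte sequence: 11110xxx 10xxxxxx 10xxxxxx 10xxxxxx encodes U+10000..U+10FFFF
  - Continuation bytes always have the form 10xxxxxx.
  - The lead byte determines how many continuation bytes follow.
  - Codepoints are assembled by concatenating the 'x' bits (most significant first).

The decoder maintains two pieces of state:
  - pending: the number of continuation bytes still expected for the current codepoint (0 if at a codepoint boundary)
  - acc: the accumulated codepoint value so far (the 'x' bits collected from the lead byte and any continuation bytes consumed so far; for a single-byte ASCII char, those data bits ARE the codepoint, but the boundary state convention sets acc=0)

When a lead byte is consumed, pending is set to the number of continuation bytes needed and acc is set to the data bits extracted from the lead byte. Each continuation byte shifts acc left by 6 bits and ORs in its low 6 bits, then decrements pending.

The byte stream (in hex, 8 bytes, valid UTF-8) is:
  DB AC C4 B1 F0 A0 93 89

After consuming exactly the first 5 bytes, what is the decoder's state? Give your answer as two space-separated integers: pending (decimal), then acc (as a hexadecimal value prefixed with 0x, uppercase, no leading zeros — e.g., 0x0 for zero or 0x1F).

Answer: 3 0x0

Derivation:
Byte[0]=DB: 2-byte lead. pending=1, acc=0x1B
Byte[1]=AC: continuation. acc=(acc<<6)|0x2C=0x6EC, pending=0
Byte[2]=C4: 2-byte lead. pending=1, acc=0x4
Byte[3]=B1: continuation. acc=(acc<<6)|0x31=0x131, pending=0
Byte[4]=F0: 4-byte lead. pending=3, acc=0x0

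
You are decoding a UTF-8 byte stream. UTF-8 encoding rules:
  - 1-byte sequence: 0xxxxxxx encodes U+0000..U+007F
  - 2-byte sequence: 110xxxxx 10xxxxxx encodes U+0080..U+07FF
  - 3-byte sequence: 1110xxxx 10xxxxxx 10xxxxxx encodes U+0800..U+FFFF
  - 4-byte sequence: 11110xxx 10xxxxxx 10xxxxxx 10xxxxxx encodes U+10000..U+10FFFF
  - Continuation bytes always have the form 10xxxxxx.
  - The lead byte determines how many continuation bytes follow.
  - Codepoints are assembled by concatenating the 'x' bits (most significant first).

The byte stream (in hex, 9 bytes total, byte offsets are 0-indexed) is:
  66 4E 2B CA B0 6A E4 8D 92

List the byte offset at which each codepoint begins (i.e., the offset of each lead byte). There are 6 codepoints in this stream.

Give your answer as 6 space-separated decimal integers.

Byte[0]=66: 1-byte ASCII. cp=U+0066
Byte[1]=4E: 1-byte ASCII. cp=U+004E
Byte[2]=2B: 1-byte ASCII. cp=U+002B
Byte[3]=CA: 2-byte lead, need 1 cont bytes. acc=0xA
Byte[4]=B0: continuation. acc=(acc<<6)|0x30=0x2B0
Completed: cp=U+02B0 (starts at byte 3)
Byte[5]=6A: 1-byte ASCII. cp=U+006A
Byte[6]=E4: 3-byte lead, need 2 cont bytes. acc=0x4
Byte[7]=8D: continuation. acc=(acc<<6)|0x0D=0x10D
Byte[8]=92: continuation. acc=(acc<<6)|0x12=0x4352
Completed: cp=U+4352 (starts at byte 6)

Answer: 0 1 2 3 5 6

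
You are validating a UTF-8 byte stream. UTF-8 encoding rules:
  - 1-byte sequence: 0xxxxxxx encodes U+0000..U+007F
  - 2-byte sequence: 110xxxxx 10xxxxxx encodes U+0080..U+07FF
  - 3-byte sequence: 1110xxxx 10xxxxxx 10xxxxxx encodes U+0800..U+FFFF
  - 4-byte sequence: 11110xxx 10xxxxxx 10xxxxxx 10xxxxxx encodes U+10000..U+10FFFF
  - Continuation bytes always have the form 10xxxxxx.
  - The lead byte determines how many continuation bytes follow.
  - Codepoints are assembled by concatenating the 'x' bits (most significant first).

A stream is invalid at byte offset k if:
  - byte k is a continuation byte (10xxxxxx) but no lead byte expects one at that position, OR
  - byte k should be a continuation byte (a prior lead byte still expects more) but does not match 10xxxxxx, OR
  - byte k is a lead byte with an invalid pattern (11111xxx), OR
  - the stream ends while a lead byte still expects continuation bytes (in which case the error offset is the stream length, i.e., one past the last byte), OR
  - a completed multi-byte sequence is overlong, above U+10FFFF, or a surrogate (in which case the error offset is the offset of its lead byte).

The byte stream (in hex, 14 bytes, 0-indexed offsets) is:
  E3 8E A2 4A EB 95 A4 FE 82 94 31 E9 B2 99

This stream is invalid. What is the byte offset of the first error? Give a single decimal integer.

Byte[0]=E3: 3-byte lead, need 2 cont bytes. acc=0x3
Byte[1]=8E: continuation. acc=(acc<<6)|0x0E=0xCE
Byte[2]=A2: continuation. acc=(acc<<6)|0x22=0x33A2
Completed: cp=U+33A2 (starts at byte 0)
Byte[3]=4A: 1-byte ASCII. cp=U+004A
Byte[4]=EB: 3-byte lead, need 2 cont bytes. acc=0xB
Byte[5]=95: continuation. acc=(acc<<6)|0x15=0x2D5
Byte[6]=A4: continuation. acc=(acc<<6)|0x24=0xB564
Completed: cp=U+B564 (starts at byte 4)
Byte[7]=FE: INVALID lead byte (not 0xxx/110x/1110/11110)

Answer: 7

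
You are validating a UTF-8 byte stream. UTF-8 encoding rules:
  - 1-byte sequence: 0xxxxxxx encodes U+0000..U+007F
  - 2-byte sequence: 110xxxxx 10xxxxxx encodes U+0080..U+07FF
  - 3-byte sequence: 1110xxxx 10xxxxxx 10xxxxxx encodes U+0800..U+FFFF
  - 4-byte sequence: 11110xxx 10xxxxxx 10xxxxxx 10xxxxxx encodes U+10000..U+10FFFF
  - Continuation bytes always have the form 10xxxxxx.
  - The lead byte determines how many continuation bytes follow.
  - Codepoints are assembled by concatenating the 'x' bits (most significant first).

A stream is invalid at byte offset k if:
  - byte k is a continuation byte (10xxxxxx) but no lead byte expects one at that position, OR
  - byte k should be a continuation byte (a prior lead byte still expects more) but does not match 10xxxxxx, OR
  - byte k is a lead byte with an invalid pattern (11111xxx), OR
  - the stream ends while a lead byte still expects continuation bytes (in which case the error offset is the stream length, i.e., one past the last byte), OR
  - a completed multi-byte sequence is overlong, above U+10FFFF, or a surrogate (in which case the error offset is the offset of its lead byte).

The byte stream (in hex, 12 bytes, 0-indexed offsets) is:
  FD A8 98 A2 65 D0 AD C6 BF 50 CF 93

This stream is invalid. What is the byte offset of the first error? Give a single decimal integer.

Byte[0]=FD: INVALID lead byte (not 0xxx/110x/1110/11110)

Answer: 0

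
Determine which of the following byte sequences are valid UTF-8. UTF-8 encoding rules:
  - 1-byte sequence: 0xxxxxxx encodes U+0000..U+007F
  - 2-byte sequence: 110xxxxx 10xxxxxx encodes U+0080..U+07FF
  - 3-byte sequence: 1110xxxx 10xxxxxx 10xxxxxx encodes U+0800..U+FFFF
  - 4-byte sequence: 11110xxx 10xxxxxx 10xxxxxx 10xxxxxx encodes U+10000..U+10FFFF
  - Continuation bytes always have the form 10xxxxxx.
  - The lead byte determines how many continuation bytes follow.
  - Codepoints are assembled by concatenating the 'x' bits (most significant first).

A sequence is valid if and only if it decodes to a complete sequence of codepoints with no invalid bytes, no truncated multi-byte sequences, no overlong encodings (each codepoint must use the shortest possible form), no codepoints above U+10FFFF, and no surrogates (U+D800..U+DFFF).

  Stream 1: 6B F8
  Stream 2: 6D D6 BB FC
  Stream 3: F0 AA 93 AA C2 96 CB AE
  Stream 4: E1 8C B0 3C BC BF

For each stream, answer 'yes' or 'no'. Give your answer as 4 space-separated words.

Stream 1: error at byte offset 1. INVALID
Stream 2: error at byte offset 3. INVALID
Stream 3: decodes cleanly. VALID
Stream 4: error at byte offset 4. INVALID

Answer: no no yes no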